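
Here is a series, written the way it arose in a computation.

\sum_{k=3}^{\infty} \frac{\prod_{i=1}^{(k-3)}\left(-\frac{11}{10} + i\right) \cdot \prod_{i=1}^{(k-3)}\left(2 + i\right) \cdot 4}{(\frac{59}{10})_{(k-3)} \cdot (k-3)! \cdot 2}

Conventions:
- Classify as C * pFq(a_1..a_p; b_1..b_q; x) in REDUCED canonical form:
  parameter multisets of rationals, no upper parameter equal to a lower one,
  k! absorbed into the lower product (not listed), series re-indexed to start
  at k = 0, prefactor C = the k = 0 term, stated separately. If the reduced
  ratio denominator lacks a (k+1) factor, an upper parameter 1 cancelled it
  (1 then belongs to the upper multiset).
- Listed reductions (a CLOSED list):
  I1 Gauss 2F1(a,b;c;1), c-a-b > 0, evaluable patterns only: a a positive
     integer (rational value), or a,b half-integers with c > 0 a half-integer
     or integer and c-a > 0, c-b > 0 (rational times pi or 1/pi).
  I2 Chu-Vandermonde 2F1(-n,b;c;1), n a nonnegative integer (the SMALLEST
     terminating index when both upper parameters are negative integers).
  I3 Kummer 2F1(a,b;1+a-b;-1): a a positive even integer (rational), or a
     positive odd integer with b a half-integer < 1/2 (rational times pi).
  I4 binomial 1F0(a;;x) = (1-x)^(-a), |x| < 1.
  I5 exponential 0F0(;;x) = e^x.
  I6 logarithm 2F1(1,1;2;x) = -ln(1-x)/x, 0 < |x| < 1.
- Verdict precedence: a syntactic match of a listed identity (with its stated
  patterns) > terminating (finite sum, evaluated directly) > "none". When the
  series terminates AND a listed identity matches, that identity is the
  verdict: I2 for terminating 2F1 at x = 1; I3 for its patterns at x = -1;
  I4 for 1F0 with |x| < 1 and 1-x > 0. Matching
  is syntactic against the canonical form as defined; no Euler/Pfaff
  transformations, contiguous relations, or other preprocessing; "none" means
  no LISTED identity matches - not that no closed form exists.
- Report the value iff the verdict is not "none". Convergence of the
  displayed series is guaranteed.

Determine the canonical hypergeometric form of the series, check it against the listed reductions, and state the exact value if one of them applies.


The tell: x = 1 and the running product (C = 2, x = 1) telescopes to a rising factorial.
Consecutive-term ratio: r(k) = 1 * (k-\frac{1}{10}) (k+3) / [(k+\frac{59}{10}) (k+1)] - rational in k, leading ratio 1; with t_0 = 2, classification follows.

x = 1 here; the reduced form reads 2F1, upper {-\frac{1}{10}, 3}, lower {\frac{59}{10}}, C = 2. Verdict at x = 1: Gauss (I1, integer-parameter pattern) matches (x = 1: the Gamma ratio telescopes since c-a-b = 3 > 0 and a = 3 in Z>0). Exact value: \frac{18473}{10000}.


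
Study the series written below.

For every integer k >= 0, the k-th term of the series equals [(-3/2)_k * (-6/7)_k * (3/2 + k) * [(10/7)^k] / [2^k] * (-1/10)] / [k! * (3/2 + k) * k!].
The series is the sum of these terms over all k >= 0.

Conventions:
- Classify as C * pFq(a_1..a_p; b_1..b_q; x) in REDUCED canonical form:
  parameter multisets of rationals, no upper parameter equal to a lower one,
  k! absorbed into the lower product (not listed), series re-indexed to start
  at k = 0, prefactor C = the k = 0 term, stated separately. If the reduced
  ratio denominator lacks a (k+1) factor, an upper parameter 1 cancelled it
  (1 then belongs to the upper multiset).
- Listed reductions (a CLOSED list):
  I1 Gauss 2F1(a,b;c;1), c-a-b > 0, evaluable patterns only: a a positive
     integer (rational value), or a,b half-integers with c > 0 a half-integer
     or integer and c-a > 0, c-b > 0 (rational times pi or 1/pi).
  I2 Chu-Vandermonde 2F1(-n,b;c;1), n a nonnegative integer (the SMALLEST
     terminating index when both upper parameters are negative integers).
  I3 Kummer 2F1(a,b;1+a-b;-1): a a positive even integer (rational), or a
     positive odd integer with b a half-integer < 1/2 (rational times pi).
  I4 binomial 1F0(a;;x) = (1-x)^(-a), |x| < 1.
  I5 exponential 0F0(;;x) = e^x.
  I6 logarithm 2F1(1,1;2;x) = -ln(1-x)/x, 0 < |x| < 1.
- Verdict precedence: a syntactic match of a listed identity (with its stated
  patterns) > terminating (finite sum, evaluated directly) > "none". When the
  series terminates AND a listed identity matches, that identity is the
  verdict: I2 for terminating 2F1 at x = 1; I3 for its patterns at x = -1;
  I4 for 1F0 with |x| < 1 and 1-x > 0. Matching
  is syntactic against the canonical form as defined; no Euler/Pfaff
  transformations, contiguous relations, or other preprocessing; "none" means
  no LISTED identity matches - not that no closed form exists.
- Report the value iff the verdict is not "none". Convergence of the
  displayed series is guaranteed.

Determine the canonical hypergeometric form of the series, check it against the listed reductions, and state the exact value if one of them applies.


At argument 5/7: a 2F1 with upper {-3/2, -6/7}, lower {1}, scaled by C = -1/10. Verdict: none - at argument 5/7 the multisets {-3/2, -6/7} ; {1} match no listed identity.

Structural cue: t_0 = -1/10 here, and the denominator's factorial ratio (C = -1/10) is a lower Pochhammer.
Consecutive-term ratio: r(k) = (5/7) * (k-3/2) (k-6/7) / [(k+1) (k+1)] ; factor over Q: parameters, x = (5/7), and C = -1/10.


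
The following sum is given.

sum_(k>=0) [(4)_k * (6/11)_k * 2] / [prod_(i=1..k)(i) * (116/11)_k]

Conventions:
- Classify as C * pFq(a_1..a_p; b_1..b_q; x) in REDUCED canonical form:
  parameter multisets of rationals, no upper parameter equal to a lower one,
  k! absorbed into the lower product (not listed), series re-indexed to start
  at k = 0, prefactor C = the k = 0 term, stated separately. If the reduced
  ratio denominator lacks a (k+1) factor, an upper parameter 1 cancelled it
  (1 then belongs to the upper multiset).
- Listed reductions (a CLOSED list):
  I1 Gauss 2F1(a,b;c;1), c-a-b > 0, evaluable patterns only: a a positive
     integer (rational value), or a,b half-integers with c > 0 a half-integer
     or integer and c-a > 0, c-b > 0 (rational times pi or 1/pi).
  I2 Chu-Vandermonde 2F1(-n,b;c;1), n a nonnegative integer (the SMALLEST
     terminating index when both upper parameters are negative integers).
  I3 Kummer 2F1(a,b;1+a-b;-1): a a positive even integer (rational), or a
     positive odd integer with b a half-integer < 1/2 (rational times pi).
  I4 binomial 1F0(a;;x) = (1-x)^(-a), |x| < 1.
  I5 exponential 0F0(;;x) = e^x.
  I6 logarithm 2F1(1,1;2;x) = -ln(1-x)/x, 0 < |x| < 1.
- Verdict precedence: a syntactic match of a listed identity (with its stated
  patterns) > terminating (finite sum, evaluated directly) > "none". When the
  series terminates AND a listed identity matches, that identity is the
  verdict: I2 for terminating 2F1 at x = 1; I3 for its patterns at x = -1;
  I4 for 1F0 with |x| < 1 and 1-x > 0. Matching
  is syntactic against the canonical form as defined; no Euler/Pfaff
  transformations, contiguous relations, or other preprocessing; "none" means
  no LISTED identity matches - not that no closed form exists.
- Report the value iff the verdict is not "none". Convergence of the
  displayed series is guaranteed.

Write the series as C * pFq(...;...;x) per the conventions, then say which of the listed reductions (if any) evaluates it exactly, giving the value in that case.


Classification (C = 2): 2F1 with upper {6/11, 4}, lower {116/11}, argument x = 1. Verdict: the Gauss summation I1 fires (x = 1: the Gamma ratio telescopes since c-a-b = 6 > 0 and a = 4 in Z>0). Exact value: 39010/14641.

The tell: t_0 = 2 here, and the product of the first k integers (C = 2) is k!.
Ratio: r(k) = 1 * (k+6/11) (k+4) / [(k+116/11) (k+1)] - poly over poly, x = 1 from leading terms; C = 2 at k = 0.


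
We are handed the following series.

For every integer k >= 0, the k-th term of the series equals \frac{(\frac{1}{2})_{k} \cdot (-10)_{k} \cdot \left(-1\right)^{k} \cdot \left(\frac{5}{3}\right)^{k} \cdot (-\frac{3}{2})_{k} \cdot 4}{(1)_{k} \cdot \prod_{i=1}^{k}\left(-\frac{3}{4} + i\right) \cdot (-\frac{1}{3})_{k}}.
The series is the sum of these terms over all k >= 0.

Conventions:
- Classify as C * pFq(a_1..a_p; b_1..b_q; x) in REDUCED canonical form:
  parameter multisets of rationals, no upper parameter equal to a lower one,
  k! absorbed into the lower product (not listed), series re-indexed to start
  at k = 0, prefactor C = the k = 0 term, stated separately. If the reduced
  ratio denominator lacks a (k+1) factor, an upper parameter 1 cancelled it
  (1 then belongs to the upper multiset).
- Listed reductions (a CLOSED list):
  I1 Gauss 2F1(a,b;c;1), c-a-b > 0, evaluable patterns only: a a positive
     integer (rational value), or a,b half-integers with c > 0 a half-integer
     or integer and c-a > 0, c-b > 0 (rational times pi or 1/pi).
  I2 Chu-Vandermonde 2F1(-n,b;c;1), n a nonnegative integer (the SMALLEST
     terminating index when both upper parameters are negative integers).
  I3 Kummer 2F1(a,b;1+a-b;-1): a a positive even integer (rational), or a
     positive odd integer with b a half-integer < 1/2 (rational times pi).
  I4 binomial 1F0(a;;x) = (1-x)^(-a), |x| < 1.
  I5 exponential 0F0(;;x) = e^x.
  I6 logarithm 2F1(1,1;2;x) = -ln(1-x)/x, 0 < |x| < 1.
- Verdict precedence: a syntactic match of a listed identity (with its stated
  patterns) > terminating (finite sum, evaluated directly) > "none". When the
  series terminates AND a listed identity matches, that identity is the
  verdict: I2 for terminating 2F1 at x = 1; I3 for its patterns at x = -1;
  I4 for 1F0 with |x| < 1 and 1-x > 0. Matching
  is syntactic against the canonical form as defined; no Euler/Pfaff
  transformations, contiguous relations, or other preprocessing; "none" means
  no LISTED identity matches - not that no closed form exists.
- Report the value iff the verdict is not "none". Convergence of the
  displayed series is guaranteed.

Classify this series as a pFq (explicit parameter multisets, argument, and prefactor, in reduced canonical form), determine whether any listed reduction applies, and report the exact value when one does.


Key step: with t_0 = 4, (1)_k (prefactor 4) is k! itself.
Ratio: r(k) = -\frac{5}{3} * (k-10) (k-\frac{3}{2}) (k+\frac{1}{2}) / [(k-\frac{1}{3}) (k+\frac{1}{4}) (k+1)] - rational in k. x = -\frac{5}{3}; t_0 = 4; negate the roots.

The series (x = -\frac{5}{3}) is 3F2: upper {-10, -\frac{3}{2}, \frac{1}{2}}, lower {-\frac{1}{3}, \frac{1}{4}}, prefactor 4. Verdict: terminating - upper parameter -10 makes this a finite sum (last index 10), evaluated exactly. Sum: -\frac{4882851814656577}{65274178112}.


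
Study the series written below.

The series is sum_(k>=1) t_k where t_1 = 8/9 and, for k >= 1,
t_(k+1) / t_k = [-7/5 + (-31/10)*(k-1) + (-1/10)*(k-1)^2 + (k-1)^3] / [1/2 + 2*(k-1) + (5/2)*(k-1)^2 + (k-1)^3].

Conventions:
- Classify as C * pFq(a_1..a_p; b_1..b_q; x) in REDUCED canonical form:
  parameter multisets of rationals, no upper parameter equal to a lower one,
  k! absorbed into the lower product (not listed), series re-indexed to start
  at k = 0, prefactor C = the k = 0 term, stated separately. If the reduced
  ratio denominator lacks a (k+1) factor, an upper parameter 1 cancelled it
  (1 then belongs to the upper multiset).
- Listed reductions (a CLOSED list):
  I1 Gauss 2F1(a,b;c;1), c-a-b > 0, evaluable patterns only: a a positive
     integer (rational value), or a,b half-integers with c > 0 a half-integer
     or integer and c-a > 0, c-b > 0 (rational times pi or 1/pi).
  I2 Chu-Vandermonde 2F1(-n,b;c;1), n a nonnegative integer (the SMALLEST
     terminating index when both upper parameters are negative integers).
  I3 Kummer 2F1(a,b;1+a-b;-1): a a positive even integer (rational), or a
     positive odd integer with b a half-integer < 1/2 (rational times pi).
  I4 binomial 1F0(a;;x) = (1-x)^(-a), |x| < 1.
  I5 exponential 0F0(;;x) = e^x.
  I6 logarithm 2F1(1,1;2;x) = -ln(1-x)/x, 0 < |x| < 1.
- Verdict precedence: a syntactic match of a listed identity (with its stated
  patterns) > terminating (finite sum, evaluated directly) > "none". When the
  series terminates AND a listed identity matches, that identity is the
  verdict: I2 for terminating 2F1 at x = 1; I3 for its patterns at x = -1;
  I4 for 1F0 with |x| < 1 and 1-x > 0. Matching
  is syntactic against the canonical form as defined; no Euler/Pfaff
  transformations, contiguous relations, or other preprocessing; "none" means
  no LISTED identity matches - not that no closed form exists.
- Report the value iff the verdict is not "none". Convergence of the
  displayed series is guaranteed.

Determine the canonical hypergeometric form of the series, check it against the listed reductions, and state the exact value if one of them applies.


The tell: x = 1 and the expanded ratio factors over Q; prefactor 8/9, roots give parameters.
Step ratio: r(k) = 1 * (k-2) (k+7/5) / [(k+1) (k+1)] - poly over poly, x = 1 from leading terms; C = 8/9 at k = 0.

At argument 1: a 2F1 with upper {-2, 7/5}, lower {1}, scaled by C = 8/9. Verdict: the Chu-Vandermonde identity I2 fires (terminating 2F1 at x = 1 with n = 2, b = 7/5, c = 1). Value: -8/75.


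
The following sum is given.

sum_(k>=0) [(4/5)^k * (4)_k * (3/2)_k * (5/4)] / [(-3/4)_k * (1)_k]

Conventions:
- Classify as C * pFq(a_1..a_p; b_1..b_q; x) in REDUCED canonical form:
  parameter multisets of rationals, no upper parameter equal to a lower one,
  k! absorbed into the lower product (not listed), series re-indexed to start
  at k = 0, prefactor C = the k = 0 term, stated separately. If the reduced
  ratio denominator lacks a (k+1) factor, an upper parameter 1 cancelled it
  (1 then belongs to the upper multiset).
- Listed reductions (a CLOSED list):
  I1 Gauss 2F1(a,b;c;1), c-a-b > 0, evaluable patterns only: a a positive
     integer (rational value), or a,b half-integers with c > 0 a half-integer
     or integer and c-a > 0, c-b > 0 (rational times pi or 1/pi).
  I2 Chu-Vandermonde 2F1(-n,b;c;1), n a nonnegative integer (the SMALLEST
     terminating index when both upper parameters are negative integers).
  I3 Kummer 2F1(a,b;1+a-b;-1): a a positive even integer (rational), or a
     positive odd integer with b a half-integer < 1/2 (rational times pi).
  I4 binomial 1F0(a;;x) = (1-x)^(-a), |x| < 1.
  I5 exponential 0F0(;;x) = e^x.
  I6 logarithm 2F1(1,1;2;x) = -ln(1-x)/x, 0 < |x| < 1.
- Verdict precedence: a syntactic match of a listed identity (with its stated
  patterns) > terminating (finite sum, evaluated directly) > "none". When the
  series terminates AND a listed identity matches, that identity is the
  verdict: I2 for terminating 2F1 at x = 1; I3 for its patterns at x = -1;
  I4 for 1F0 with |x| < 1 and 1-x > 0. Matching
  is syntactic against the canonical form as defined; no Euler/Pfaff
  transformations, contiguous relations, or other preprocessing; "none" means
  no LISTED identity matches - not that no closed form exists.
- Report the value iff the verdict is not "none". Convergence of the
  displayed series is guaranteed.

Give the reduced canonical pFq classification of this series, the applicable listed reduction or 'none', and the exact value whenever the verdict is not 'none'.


Prefactor 5/4, argument 4/5: 2F1 with upper {3/2, 4} over lower {-3/4}. Verdict: none here - no I1-I6 shape fits x = 4/5 with lower {-3/4}.

First insight: x = (4/5) and (1)_k (prefactor 5/4) is k! itself.
Term ratio: r(k) = (4/5) * (k+3/2) (k+4) / [(k-3/4) (k+1)] - rational in k, leading ratio (4/5); with t_0 = 5/4, classification follows.


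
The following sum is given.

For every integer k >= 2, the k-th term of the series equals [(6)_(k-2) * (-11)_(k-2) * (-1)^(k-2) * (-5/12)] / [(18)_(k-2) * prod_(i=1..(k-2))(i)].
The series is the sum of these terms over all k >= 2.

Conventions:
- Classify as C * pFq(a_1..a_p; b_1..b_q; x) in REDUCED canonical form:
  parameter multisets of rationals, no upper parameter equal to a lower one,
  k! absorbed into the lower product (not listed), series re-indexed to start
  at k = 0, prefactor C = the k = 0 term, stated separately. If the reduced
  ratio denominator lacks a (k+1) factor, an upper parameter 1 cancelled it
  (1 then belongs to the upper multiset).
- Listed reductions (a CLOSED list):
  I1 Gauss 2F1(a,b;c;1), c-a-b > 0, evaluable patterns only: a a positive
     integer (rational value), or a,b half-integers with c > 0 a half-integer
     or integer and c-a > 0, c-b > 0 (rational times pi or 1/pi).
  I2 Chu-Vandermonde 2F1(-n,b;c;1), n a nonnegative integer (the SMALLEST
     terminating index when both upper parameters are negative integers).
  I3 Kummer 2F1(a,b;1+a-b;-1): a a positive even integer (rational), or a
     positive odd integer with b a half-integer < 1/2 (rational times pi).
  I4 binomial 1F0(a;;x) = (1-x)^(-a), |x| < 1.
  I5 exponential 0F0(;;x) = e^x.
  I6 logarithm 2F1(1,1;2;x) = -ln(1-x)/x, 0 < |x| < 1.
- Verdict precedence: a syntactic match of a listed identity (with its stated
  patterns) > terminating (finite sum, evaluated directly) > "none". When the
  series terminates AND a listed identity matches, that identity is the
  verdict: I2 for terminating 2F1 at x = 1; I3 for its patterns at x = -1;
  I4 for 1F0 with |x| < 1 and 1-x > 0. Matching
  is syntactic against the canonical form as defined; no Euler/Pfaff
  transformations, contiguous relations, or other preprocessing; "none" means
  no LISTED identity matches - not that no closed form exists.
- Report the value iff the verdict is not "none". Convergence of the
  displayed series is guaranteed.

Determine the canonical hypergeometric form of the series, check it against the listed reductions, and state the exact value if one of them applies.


Classification (C = -5/12): 2F1 with upper {-11, 6}, lower {18}, argument x = -1. Verdict: Kummer (I3) applies (x = -1; c = 18 equals 1+a-b for upper {-11, 6}: listed pattern). Sum: -85/6.

Structural cue: from the first term -5/12: the product of the first k integers (C = -5/12, x = -1) is k!.
Step ratio: r(k) = (-1) * (k-11) (k+6) / [(k+18) (k+1)] - poly over poly, x = (-1) from leading terms; C = -5/12 at k = 0.


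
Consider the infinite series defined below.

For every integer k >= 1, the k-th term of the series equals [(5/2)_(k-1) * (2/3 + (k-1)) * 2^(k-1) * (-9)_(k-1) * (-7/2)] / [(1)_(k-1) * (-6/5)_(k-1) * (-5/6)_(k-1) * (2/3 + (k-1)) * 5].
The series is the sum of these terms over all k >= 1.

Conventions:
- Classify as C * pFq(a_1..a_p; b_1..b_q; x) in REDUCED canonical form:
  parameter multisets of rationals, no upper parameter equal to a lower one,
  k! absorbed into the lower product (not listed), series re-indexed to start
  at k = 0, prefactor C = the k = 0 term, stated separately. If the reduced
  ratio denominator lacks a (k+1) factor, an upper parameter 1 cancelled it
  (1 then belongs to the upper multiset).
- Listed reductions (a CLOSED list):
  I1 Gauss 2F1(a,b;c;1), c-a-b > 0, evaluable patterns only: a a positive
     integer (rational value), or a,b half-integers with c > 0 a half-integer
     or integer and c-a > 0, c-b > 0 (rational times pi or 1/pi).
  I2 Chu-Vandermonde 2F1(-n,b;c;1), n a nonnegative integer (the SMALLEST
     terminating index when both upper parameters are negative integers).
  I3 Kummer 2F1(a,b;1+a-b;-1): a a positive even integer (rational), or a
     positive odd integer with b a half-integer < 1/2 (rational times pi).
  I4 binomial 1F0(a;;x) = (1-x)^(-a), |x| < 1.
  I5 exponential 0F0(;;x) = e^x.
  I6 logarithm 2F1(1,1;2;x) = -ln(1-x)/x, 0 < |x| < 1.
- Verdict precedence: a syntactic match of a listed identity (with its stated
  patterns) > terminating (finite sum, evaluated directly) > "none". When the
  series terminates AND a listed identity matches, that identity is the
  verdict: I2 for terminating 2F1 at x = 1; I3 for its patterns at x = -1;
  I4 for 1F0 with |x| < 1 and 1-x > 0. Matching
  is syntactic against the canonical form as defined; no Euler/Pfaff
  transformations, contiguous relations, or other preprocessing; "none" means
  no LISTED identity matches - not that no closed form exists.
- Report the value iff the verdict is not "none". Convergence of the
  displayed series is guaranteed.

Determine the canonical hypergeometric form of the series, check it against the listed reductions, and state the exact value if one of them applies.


Key step: from the first term -7/10: striking the common factor k + 2/3 reduces the term (C = -7/10, x = 2).
Consecutive-term ratio: r(k) = 2 * (k-9) (k+5/2) / [(k-6/5) (k-5/6) (k+1)] - poly over poly, x = 2 from leading terms; C = -7/10 at k = 0.

Prefactor -7/10, argument 2: 2F2 with upper {-9, 5/2} over lower {-6/5, -5/6}. Verdict: terminating - upper -9 stops the sum at k = 9; the 10 terms are added exactly. Exact value: -10648963642838/1157317265.


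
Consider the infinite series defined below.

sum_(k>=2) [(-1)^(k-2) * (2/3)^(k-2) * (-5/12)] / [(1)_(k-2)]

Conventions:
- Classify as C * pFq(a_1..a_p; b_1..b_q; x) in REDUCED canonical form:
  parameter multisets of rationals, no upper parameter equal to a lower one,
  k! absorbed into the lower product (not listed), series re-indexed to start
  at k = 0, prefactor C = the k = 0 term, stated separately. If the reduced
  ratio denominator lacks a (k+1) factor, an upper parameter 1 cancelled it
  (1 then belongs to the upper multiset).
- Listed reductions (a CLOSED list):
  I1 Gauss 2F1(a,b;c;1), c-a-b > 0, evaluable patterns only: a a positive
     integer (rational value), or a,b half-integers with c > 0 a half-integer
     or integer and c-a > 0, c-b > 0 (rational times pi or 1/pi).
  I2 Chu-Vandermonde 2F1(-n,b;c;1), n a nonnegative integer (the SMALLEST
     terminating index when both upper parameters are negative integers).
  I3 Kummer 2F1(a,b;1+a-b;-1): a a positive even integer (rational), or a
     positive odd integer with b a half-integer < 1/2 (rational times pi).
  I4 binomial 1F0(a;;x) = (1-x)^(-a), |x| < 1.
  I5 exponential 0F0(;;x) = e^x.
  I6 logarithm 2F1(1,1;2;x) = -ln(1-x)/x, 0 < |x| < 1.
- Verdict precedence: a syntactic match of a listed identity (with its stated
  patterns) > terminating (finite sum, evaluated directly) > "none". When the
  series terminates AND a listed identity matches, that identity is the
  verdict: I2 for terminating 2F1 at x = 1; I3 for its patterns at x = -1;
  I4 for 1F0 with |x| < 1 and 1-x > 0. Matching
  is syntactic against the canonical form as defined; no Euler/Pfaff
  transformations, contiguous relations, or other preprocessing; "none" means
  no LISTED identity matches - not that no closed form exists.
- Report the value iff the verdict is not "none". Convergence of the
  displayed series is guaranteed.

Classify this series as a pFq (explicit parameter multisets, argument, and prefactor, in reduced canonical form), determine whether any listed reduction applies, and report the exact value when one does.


With C = -5/12: the canonical form is 0F0(-; -; -2/3). Verdict: the exponential series (I5) matches (the 0F0 exponential series at x = -2/3). Value: (-5/12) * e^(-2/3).

Key step: x = (-2/3) and (1)_k (prefactor -5/12) is k! itself.
Ratio: r(k) = (-2/3) * 1 / [(k+1)] - poly over poly, x = (-2/3) from leading terms; C = -5/12 at k = 0.


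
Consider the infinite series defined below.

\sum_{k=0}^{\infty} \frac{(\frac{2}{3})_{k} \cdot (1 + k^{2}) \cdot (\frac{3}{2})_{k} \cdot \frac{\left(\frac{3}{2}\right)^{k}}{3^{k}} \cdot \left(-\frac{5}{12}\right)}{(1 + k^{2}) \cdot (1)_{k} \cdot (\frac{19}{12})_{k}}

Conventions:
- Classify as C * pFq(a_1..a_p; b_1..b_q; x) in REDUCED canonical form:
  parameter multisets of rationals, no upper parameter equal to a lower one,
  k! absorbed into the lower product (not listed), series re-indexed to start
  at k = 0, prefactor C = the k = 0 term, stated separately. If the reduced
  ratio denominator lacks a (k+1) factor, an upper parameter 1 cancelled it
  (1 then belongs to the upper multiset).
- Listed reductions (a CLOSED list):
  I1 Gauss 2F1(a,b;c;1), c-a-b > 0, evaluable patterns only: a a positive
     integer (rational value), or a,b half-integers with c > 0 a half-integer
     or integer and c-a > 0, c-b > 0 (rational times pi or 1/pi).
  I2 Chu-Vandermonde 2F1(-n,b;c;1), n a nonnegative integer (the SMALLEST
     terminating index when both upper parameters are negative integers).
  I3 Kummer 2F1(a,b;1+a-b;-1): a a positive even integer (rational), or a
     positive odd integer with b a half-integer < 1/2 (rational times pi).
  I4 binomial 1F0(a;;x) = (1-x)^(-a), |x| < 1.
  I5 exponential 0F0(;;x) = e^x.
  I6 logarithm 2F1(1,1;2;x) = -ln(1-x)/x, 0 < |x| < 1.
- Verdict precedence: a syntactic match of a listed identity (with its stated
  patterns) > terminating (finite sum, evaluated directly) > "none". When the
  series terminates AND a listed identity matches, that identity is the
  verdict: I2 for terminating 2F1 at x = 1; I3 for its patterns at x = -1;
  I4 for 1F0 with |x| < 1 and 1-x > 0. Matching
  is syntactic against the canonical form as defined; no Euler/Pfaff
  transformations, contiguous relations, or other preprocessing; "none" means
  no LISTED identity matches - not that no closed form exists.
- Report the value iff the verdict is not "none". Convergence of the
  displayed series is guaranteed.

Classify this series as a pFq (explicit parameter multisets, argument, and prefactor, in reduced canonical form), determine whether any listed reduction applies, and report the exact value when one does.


This is -\frac{5}{12} * 2F1(\frac{2}{3}, \frac{3}{2}; \frac{19}{12}; \frac{1}{2}) in reduced canonical form. Verdict: none. A 2F1 with upper {\frac{2}{3}, \frac{3}{2}} fits none of I1-I6 at x = \frac{1}{2}; the sum runs forever.

The tell: with t_0 = -\frac{5}{12}, (1)_k (C = -5/12, x = 1/2) is k! itself.
Ratio: r(k) = \frac{1}{2} * (k+\frac{2}{3}) (k+\frac{3}{2}) / [(k+\frac{19}{12}) (k+1)] - poly over poly, x = \frac{1}{2} from leading terms; C = -\frac{5}{12} at k = 0.


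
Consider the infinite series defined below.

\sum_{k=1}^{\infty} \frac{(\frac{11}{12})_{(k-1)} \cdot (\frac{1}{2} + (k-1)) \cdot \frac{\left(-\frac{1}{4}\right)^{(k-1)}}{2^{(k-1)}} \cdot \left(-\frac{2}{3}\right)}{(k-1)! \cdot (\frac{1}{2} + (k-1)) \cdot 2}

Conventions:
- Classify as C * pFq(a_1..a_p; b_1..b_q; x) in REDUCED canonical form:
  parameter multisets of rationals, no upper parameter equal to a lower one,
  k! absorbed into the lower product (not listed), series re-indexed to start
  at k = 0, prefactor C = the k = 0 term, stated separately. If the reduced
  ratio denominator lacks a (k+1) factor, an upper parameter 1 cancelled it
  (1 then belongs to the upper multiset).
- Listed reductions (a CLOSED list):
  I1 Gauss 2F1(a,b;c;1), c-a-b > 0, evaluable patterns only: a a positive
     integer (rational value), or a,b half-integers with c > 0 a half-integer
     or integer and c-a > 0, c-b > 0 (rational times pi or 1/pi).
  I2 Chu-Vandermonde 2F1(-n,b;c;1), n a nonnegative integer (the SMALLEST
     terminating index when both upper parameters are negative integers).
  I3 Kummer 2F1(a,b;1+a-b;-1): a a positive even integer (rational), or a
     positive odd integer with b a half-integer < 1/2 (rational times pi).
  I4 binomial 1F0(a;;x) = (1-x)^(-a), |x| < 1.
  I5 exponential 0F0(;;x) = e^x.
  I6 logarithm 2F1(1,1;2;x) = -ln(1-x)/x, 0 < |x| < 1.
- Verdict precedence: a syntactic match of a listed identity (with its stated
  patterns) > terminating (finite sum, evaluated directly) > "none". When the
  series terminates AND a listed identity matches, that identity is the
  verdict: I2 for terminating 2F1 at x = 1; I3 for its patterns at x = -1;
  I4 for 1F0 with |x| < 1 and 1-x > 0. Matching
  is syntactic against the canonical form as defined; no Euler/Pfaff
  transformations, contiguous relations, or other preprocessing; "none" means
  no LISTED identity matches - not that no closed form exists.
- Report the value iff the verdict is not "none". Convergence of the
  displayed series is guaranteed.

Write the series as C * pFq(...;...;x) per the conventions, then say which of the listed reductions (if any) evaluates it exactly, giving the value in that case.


The series (x = -\frac{1}{8}) is 1F0: upper {\frac{11}{12}}, lower {-}, prefactor -\frac{1}{3}. Verdict at x = -\frac{1}{8}: the I4 binomial reduction matches (the 1F0 binomial series: exponent -11/12, x = -\frac{1}{8}). Value: \left(-\frac{1}{3}\right) \cdot \left(\frac{9}{8}\right)^{-\frac{11}{12}}.

Structural cue: with t_0 = -\frac{1}{3}, k + 1/2 divides numerator and denominator alike; prefactor -1/3 after cancelling.
Adjacent-term ratio: r(k) = -\frac{1}{8} * (k+\frac{11}{12}) / [(k+1)] - rational; roots negated = parameters, x = -\frac{1}{8}, C = -\frac{1}{3}.


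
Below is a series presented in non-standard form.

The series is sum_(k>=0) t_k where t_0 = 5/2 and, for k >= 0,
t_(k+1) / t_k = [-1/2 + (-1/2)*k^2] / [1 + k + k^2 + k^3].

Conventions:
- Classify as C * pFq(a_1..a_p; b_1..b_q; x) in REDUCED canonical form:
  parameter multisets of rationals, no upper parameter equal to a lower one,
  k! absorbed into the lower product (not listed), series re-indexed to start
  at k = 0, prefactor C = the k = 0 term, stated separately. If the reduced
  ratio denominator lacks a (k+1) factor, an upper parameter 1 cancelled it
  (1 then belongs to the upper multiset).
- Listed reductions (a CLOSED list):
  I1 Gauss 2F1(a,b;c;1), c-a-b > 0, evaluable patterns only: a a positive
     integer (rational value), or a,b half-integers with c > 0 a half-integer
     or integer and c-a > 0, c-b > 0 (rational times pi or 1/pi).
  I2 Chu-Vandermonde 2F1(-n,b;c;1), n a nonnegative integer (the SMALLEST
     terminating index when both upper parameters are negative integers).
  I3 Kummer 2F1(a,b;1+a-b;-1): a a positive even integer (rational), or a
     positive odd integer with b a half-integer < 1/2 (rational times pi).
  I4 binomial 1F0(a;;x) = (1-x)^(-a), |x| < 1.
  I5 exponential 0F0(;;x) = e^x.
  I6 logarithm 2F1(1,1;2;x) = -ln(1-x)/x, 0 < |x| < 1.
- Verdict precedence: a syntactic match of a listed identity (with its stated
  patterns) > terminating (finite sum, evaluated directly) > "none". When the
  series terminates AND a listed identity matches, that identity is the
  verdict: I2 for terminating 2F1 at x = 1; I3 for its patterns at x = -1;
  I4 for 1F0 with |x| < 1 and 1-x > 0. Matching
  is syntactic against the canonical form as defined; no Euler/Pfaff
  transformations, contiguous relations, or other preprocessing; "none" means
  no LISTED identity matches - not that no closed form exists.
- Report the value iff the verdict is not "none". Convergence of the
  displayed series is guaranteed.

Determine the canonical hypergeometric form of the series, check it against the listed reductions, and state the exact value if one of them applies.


x = -1/2 here; the reduced form reads 0F0, upper {-}, lower {-}, C = 5/2. Verdict at x = -1/2: the I5 exponential reduction matches (the 0F0 exponential series at x = -1/2). Sum: (5/2) * e^(-1/2).

Structural cue: t_0 being 5/2, the ratio is unreduced: k^2 + 1 divides both sides (C = 5/2).
Step ratio: r(k) = (-1/2) * 1 / [(k+1)] ; factor over Q: parameters, x = (-1/2), and C = 5/2.


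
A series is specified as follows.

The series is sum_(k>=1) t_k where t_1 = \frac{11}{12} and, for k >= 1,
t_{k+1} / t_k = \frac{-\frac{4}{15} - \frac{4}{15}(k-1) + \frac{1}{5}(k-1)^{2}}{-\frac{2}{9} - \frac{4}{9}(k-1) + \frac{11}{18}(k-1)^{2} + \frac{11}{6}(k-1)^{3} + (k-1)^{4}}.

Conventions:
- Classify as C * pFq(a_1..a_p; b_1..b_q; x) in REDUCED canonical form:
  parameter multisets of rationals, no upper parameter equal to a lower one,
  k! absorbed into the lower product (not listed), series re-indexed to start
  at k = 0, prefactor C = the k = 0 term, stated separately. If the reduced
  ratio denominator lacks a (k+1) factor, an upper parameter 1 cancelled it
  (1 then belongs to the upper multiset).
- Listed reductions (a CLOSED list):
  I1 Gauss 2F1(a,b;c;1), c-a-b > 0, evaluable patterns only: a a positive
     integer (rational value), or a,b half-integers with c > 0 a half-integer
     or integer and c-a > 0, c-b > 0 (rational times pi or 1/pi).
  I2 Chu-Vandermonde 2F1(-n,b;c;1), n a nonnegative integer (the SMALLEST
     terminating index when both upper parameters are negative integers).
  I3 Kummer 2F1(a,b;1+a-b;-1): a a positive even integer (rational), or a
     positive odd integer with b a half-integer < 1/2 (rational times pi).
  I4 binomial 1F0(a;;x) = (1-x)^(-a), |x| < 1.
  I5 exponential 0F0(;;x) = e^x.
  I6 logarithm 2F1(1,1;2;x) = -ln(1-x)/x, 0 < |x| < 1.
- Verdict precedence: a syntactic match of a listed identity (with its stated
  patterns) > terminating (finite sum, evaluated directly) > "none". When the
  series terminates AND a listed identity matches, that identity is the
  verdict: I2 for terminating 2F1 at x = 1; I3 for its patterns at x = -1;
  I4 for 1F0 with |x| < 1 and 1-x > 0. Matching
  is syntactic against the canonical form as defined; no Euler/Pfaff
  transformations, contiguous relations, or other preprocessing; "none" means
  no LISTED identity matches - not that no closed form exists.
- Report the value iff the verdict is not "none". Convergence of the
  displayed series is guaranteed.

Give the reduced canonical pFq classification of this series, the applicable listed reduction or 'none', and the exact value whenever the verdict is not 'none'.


Key step: t_0 being \frac{11}{12}, the ratio is unreduced: k + 2/3 divides both sides (prefactor 11/12).
Consecutive-term ratio: r(k) = \frac{1}{5} * (k-2) / [(k-\frac{1}{2}) (k+\frac{2}{3}) (k+1)] ; factor over Q: parameters, x = \frac{1}{5}, and C = \frac{11}{12}.

At argument \frac{1}{5}: a 1F2 with upper {-2}, lower {-\frac{1}{2}, \frac{2}{3}}, scaled by C = \frac{11}{12}. Verdict: terminating - the sum ends at index 2 because -2 is a negative integer; exact evaluation follows. Value: \frac{2827}{1500}.


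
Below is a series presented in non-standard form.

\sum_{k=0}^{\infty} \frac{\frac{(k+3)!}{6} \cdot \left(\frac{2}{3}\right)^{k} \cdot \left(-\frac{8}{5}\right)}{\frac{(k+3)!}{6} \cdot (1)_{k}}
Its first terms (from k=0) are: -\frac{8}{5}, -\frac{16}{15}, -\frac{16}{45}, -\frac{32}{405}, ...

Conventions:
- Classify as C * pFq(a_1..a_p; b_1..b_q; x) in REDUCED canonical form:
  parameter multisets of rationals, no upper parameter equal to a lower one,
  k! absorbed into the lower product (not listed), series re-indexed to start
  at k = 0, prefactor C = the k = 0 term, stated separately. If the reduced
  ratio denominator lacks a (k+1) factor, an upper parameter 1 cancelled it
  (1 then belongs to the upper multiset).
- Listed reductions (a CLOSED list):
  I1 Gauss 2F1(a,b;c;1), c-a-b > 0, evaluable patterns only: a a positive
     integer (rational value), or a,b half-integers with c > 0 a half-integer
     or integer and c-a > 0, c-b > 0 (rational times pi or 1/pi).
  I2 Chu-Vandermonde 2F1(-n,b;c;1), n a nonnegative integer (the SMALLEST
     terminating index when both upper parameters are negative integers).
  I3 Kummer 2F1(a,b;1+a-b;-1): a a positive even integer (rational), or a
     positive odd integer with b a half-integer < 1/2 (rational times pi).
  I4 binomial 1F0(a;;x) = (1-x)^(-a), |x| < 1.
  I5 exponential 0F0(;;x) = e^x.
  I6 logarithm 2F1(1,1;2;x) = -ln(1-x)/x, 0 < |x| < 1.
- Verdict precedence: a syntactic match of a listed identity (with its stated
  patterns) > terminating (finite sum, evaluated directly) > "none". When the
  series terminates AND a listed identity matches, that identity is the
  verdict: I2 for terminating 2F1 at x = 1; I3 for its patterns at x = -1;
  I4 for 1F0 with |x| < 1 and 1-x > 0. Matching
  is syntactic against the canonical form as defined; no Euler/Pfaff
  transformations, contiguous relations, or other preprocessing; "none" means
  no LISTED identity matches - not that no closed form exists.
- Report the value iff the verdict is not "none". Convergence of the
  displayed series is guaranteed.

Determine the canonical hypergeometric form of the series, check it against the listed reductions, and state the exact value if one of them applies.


x = \frac{2}{3} here; the reduced form reads 0F0, upper {-}, lower {-}, C = -\frac{8}{5}. Verdict at x = \frac{2}{3}: exponential (I5) matches (the 0F0 exponential series at x = \frac{2}{3}). Value: \left(-\frac{8}{5}\right) \cdot e^{\frac{2}{3}}.

Structural cue: with t_0 = -\frac{8}{5}, the denominator's factorial ratio (C = -8/5, x = 2/3) is a lower Pochhammer.
Consecutive-term ratio: r(k) = \frac{2}{3} * 1 / [(k+1)] ; factor over Q: parameters, x = \frac{2}{3}, and C = -\frac{8}{5}.


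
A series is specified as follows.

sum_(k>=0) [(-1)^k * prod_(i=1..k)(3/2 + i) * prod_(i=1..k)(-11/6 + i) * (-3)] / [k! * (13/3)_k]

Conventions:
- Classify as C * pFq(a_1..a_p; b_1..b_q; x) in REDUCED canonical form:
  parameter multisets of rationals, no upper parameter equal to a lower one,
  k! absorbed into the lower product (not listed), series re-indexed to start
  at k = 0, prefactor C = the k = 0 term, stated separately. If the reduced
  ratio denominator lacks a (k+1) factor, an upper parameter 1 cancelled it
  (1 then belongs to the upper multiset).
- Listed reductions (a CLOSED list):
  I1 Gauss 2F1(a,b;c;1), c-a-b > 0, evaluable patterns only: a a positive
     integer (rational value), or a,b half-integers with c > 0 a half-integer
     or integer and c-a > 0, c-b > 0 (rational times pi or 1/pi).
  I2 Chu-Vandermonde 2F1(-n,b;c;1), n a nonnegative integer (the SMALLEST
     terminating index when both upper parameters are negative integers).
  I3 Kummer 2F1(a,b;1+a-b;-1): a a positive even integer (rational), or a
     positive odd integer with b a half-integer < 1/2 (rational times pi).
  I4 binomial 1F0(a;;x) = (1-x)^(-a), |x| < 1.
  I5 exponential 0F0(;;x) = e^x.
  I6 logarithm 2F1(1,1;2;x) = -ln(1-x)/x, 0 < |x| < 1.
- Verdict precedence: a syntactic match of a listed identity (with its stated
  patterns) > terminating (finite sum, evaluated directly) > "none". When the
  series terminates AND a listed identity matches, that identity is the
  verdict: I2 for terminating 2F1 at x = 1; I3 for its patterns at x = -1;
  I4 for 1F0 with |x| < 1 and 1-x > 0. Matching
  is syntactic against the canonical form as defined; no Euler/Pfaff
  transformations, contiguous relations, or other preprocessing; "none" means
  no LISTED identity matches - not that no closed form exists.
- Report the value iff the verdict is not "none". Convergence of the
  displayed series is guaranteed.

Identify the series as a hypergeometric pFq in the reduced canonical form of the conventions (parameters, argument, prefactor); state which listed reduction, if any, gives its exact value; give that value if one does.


Prefactor -3, argument -1: 2F1 with upper {-5/6, 5/2} over lower {13/3}. Verdict: none (x = -1): each listed identity misses the multisets {-5/6, 5/2} ; {13/3}.

First insight: x = (-1) and the running product (prefactor -3) telescopes to a rising factorial.
Consecutive-term ratio: r(k) = (-1) * (k-5/6) (k+5/2) / [(k+13/3) (k+1)] - rational in k, leading ratio (-1); with t_0 = -3, classification follows.


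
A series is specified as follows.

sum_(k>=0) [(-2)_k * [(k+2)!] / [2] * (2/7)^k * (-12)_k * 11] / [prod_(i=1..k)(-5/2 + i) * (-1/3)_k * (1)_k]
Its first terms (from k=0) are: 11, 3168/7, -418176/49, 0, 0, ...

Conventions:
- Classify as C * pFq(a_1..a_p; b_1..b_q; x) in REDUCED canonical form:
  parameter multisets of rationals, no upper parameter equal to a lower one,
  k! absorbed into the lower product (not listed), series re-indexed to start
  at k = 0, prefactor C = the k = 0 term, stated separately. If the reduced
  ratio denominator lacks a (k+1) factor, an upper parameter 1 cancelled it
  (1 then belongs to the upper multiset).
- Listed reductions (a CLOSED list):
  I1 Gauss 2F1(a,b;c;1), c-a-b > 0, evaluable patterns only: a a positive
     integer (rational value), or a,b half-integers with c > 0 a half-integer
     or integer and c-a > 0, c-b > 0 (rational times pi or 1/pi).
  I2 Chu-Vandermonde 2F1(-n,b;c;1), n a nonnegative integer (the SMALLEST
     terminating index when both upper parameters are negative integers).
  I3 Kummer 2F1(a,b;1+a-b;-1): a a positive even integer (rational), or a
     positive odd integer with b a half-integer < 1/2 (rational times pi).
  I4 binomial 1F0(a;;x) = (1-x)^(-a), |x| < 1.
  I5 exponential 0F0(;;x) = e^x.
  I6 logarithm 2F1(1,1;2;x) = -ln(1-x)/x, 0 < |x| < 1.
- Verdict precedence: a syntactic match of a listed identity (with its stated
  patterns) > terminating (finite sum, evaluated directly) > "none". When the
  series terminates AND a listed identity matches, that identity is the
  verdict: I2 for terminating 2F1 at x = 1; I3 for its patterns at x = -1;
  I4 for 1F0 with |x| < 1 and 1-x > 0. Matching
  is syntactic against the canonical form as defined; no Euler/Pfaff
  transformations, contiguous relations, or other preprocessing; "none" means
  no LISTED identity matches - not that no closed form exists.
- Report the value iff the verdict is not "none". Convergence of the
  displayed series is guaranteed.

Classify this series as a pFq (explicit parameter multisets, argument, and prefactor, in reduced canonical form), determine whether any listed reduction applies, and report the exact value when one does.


The series (x = 2/7) is 3F2: upper {-12, -2, 3}, lower {-3/2, -1/3}, prefactor 11. Verdict: terminating (-2 upstairs). 3 nonzero terms in all; added directly. Its exact value is -395461/49.

The tell: from the first term 11: the lower running product (C = 11, x = 2/7) is a rising factorial.
Step ratio: r(k) = (2/7) * (k-12) (k-2) (k+3) / [(k-3/2) (k-1/3) (k+1)] - rational; roots negated = parameters, x = (2/7), C = 11.
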